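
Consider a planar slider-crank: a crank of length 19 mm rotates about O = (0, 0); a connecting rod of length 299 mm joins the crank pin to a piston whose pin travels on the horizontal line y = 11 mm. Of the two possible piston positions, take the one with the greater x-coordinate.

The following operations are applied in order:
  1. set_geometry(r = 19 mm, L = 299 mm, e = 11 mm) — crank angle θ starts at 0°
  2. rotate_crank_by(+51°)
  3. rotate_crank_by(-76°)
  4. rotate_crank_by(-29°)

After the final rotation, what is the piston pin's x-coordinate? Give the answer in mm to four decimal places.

309.0027

set_geometry: r = 19 mm, L = 299 mm, e = 11 mm; θ ← 0°
rotate_crank_by(+51°): θ ← 0° +51° = 51°
rotate_crank_by(-76°): θ ← 51° -76° = -25°
rotate_crank_by(-29°): θ ← -25° -29° = -54°
crank pin P = (r cos θ, r sin θ) = (11.167920, -15.371323)
h = r sin θ − e = -15.371323 − 11 = -26.371323
x = r cos θ + √(L² − h²) = 11.167920 + √(89401.0 − 695.4467) = 11.167920 + 297.834775 = 309.002695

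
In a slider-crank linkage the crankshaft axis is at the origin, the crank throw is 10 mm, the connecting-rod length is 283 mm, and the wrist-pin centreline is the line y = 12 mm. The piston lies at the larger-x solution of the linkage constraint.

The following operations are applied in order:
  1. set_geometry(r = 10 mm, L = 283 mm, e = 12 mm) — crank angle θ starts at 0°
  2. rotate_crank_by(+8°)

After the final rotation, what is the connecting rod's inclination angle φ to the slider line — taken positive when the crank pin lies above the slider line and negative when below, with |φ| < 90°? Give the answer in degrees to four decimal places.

-2.1482

set_geometry: r = 10 mm, L = 283 mm, e = 12 mm; θ ← 0°
rotate_crank_by(+8°): θ ← 0° +8° = 8°
crank pin P = (r cos θ, r sin θ) = (9.902681, 1.391731)
h = r sin θ − e = 1.391731 − 12 = -10.608269
sin φ = h / L = -10.608269 / 283 = -0.03748505
φ = arcsin(-0.03748505) = -2.148238°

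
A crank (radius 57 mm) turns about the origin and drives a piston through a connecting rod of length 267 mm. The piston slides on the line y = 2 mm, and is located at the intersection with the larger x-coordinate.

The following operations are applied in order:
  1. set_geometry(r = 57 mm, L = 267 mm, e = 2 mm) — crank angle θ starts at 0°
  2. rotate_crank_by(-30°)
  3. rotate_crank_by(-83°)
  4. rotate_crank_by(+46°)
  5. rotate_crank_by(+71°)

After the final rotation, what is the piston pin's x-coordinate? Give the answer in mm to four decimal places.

set_geometry: r = 57 mm, L = 267 mm, e = 2 mm; θ ← 0°
rotate_crank_by(-30°): θ ← 0° -30° = -30°
rotate_crank_by(-83°): θ ← -30° -83° = -113°
rotate_crank_by(+46°): θ ← -113° +46° = -67°
rotate_crank_by(+71°): θ ← -67° +71° = 4°
crank pin P = (r cos θ, r sin θ) = (56.861151, 3.976119)
h = r sin θ − e = 3.976119 − 2 = 1.976119
x = r cos θ + √(L² − h²) = 56.861151 + √(71289.0 − 3.9050) = 56.861151 + 266.992687 = 323.853838

323.8538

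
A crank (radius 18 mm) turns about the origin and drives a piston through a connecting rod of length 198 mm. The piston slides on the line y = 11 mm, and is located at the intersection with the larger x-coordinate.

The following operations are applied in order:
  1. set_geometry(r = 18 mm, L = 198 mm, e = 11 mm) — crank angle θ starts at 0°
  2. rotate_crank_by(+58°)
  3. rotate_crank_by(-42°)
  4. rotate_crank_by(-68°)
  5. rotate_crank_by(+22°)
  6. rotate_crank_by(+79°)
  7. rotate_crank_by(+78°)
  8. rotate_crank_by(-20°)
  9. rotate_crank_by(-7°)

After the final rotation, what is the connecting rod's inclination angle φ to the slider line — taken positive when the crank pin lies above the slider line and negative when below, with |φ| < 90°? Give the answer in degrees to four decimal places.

1.9469

set_geometry: r = 18 mm, L = 198 mm, e = 11 mm; θ ← 0°
rotate_crank_by(+58°): θ ← 0° +58° = 58°
rotate_crank_by(-42°): θ ← 58° -42° = 16°
rotate_crank_by(-68°): θ ← 16° -68° = -52°
rotate_crank_by(+22°): θ ← -52° +22° = -30°
rotate_crank_by(+79°): θ ← -30° +79° = 49°
rotate_crank_by(+78°): θ ← 49° +78° = 127°
rotate_crank_by(-20°): θ ← 127° -20° = 107°
rotate_crank_by(-7°): θ ← 107° -7° = 100°
crank pin P = (r cos θ, r sin θ) = (-3.125667, 17.726540)
h = r sin θ − e = 17.726540 − 11 = 6.726540
sin φ = h / L = 6.726540 / 198 = 0.03397242
φ = arcsin(0.03397242) = 1.946851°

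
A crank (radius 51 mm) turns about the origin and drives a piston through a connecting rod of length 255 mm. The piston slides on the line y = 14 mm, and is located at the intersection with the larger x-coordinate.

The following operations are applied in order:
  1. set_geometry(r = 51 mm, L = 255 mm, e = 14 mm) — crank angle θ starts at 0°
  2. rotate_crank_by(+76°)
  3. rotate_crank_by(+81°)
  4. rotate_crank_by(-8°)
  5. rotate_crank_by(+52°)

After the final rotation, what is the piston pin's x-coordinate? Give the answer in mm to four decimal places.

set_geometry: r = 51 mm, L = 255 mm, e = 14 mm; θ ← 0°
rotate_crank_by(+76°): θ ← 0° +76° = 76°
rotate_crank_by(+81°): θ ← 76° +81° = 157°
rotate_crank_by(-8°): θ ← 157° -8° = 149°
rotate_crank_by(+52°): θ ← 149° +52° = 201°
crank pin P = (r cos θ, r sin θ) = (-47.612602, -18.276765)
h = r sin θ − e = -18.276765 − 14 = -32.276765
x = r cos θ + √(L² − h²) = -47.612602 + √(65025.0 − 1041.7896) = -47.612602 + 252.949027 = 205.336426

205.3364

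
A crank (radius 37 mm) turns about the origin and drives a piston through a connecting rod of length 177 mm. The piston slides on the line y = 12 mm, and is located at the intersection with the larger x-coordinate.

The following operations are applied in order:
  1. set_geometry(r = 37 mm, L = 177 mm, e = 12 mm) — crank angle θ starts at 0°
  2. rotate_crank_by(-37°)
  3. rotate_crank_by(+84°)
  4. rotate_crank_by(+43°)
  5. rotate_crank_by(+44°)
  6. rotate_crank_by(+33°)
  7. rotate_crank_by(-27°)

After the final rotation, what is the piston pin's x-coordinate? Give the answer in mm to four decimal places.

set_geometry: r = 37 mm, L = 177 mm, e = 12 mm; θ ← 0°
rotate_crank_by(-37°): θ ← 0° -37° = -37°
rotate_crank_by(+84°): θ ← -37° +84° = 47°
rotate_crank_by(+43°): θ ← 47° +43° = 90°
rotate_crank_by(+44°): θ ← 90° +44° = 134°
rotate_crank_by(+33°): θ ← 134° +33° = 167°
rotate_crank_by(-27°): θ ← 167° -27° = 140°
crank pin P = (r cos θ, r sin θ) = (-28.343644, 23.783142)
h = r sin θ − e = 23.783142 − 12 = 11.783142
x = r cos θ + √(L² − h²) = -28.343644 + √(31329.0 − 138.8424) = -28.343644 + 176.607354 = 148.263710

148.2637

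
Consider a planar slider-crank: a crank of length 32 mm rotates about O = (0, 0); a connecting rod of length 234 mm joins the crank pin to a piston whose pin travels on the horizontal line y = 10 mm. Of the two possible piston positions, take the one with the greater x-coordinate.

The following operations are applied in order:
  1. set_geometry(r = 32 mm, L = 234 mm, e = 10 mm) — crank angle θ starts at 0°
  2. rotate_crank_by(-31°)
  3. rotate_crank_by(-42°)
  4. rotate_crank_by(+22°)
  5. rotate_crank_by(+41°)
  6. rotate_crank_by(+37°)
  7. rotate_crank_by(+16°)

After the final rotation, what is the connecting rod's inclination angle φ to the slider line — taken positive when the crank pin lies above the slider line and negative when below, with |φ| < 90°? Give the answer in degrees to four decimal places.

set_geometry: r = 32 mm, L = 234 mm, e = 10 mm; θ ← 0°
rotate_crank_by(-31°): θ ← 0° -31° = -31°
rotate_crank_by(-42°): θ ← -31° -42° = -73°
rotate_crank_by(+22°): θ ← -73° +22° = -51°
rotate_crank_by(+41°): θ ← -51° +41° = -10°
rotate_crank_by(+37°): θ ← -10° +37° = 27°
rotate_crank_by(+16°): θ ← 27° +16° = 43°
crank pin P = (r cos θ, r sin θ) = (23.403318, 21.823948)
h = r sin θ − e = 21.823948 − 10 = 11.823948
sin φ = h / L = 11.823948 / 234 = 0.05052969
φ = arcsin(0.05052969) = 2.896371°

2.8964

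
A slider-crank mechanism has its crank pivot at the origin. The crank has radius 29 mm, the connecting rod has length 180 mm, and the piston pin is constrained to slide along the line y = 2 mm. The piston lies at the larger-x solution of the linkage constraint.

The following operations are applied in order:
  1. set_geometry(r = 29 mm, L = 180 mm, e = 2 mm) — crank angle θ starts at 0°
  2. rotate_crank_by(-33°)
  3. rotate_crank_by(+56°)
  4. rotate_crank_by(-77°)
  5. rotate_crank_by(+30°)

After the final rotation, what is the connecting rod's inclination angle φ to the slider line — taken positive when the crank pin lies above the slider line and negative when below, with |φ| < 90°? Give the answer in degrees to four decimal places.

set_geometry: r = 29 mm, L = 180 mm, e = 2 mm; θ ← 0°
rotate_crank_by(-33°): θ ← 0° -33° = -33°
rotate_crank_by(+56°): θ ← -33° +56° = 23°
rotate_crank_by(-77°): θ ← 23° -77° = -54°
rotate_crank_by(+30°): θ ← -54° +30° = -24°
crank pin P = (r cos θ, r sin θ) = (26.492818, -11.795363)
h = r sin θ − e = -11.795363 − 2 = -13.795363
sin φ = h / L = -13.795363 / 180 = -0.07664090
φ = arcsin(-0.07664090) = -4.395511°

-4.3955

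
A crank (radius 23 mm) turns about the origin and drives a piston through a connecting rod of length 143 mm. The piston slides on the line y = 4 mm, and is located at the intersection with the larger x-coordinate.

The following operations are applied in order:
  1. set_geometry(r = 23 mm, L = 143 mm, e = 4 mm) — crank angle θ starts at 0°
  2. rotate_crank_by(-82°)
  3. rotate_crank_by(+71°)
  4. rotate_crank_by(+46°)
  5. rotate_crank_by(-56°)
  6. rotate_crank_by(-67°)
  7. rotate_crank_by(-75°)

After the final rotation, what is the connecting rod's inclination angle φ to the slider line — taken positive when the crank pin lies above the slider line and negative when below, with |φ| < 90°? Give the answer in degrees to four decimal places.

set_geometry: r = 23 mm, L = 143 mm, e = 4 mm; θ ← 0°
rotate_crank_by(-82°): θ ← 0° -82° = -82°
rotate_crank_by(+71°): θ ← -82° +71° = -11°
rotate_crank_by(+46°): θ ← -11° +46° = 35°
rotate_crank_by(-56°): θ ← 35° -56° = -21°
rotate_crank_by(-67°): θ ← -21° -67° = -88°
rotate_crank_by(-75°): θ ← -88° -75° = -163°
crank pin P = (r cos θ, r sin θ) = (-21.995009, -6.724549)
h = r sin θ − e = -6.724549 − 4 = -10.724549
sin φ = h / L = -10.724549 / 143 = -0.07499685
φ = arcsin(-0.07499685) = -4.301041°

-4.3010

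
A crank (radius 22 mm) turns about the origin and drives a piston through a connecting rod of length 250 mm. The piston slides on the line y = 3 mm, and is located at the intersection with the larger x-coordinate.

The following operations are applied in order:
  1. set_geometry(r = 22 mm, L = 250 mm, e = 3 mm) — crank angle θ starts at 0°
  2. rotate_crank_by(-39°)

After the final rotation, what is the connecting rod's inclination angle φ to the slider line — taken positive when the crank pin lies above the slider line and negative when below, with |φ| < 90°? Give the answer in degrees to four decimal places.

-3.8635

set_geometry: r = 22 mm, L = 250 mm, e = 3 mm; θ ← 0°
rotate_crank_by(-39°): θ ← 0° -39° = -39°
crank pin P = (r cos θ, r sin θ) = (17.097211, -13.845049)
h = r sin θ − e = -13.845049 − 3 = -16.845049
sin φ = h / L = -16.845049 / 250 = -0.06738019
φ = arcsin(-0.06738019) = -3.863528°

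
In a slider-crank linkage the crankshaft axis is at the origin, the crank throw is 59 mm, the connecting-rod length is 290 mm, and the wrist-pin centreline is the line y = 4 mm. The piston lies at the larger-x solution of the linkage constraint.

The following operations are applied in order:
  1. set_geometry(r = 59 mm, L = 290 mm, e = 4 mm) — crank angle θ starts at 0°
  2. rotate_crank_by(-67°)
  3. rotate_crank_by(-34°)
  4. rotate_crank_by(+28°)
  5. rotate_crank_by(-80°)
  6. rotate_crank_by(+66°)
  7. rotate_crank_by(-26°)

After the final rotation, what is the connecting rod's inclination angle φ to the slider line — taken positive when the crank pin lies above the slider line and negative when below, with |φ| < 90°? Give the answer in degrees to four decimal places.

-11.5994

set_geometry: r = 59 mm, L = 290 mm, e = 4 mm; θ ← 0°
rotate_crank_by(-67°): θ ← 0° -67° = -67°
rotate_crank_by(-34°): θ ← -67° -34° = -101°
rotate_crank_by(+28°): θ ← -101° +28° = -73°
rotate_crank_by(-80°): θ ← -73° -80° = -153°
rotate_crank_by(+66°): θ ← -153° +66° = -87°
rotate_crank_by(-26°): θ ← -87° -26° = -113°
crank pin P = (r cos θ, r sin θ) = (-23.053137, -54.309786)
h = r sin θ − e = -54.309786 − 4 = -58.309786
sin φ = h / L = -58.309786 / 290 = -0.20106823
φ = arcsin(-0.20106823) = -11.599433°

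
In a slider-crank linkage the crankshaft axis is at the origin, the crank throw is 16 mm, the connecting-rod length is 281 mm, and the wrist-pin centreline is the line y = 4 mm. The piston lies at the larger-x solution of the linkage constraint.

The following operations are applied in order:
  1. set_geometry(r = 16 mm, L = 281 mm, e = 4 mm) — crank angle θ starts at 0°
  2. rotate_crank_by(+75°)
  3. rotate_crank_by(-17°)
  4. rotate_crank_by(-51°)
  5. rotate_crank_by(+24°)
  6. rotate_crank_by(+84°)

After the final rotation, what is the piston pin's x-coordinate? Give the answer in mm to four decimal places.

274.0418

set_geometry: r = 16 mm, L = 281 mm, e = 4 mm; θ ← 0°
rotate_crank_by(+75°): θ ← 0° +75° = 75°
rotate_crank_by(-17°): θ ← 75° -17° = 58°
rotate_crank_by(-51°): θ ← 58° -51° = 7°
rotate_crank_by(+24°): θ ← 7° +24° = 31°
rotate_crank_by(+84°): θ ← 31° +84° = 115°
crank pin P = (r cos θ, r sin θ) = (-6.761892, 14.500925)
h = r sin θ − e = 14.500925 − 4 = 10.500925
x = r cos θ + √(L² − h²) = -6.761892 + √(78961.0 − 110.2694) = -6.761892 + 280.803723 = 274.041830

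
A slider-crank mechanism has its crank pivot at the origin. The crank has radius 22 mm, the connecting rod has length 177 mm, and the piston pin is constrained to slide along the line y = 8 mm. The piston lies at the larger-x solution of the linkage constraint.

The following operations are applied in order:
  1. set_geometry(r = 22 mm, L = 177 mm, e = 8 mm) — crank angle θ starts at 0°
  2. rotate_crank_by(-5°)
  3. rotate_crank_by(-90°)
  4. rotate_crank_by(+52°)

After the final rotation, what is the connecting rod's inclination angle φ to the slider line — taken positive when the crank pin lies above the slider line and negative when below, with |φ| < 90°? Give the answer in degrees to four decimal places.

set_geometry: r = 22 mm, L = 177 mm, e = 8 mm; θ ← 0°
rotate_crank_by(-5°): θ ← 0° -5° = -5°
rotate_crank_by(-90°): θ ← -5° -90° = -95°
rotate_crank_by(+52°): θ ← -95° +52° = -43°
crank pin P = (r cos θ, r sin θ) = (16.089781, -15.003964)
h = r sin θ − e = -15.003964 − 8 = -23.003964
sin φ = h / L = -23.003964 / 177 = -0.12996590
φ = arcsin(-0.12996590) = -7.467622°

-7.4676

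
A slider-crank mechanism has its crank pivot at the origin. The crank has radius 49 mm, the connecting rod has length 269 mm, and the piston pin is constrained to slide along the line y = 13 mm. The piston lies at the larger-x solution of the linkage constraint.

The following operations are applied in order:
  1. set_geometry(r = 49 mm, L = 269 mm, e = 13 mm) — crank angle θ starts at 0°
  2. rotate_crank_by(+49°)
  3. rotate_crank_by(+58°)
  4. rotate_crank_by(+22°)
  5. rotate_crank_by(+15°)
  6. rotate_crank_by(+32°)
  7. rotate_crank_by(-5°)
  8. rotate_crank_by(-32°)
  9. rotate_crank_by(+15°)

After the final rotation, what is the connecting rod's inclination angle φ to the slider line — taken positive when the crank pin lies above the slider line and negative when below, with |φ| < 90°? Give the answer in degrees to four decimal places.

1.8065

set_geometry: r = 49 mm, L = 269 mm, e = 13 mm; θ ← 0°
rotate_crank_by(+49°): θ ← 0° +49° = 49°
rotate_crank_by(+58°): θ ← 49° +58° = 107°
rotate_crank_by(+22°): θ ← 107° +22° = 129°
rotate_crank_by(+15°): θ ← 129° +15° = 144°
rotate_crank_by(+32°): θ ← 144° +32° = 176°
rotate_crank_by(-5°): θ ← 176° -5° = 171°
rotate_crank_by(-32°): θ ← 171° -32° = 139°
rotate_crank_by(+15°): θ ← 139° +15° = 154°
crank pin P = (r cos θ, r sin θ) = (-44.040908, 21.480186)
h = r sin θ − e = 21.480186 − 13 = 8.480186
sin φ = h / L = 8.480186 / 269 = 0.03152486
φ = arcsin(0.03152486) = 1.806540°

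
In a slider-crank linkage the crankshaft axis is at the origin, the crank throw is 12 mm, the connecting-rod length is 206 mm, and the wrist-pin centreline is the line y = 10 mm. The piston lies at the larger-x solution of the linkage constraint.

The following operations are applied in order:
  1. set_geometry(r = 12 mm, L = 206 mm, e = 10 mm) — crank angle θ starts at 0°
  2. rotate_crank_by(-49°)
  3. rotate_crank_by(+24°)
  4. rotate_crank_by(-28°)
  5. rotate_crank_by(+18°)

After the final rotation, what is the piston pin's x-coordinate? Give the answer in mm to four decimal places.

215.1368

set_geometry: r = 12 mm, L = 206 mm, e = 10 mm; θ ← 0°
rotate_crank_by(-49°): θ ← 0° -49° = -49°
rotate_crank_by(+24°): θ ← -49° +24° = -25°
rotate_crank_by(-28°): θ ← -25° -28° = -53°
rotate_crank_by(+18°): θ ← -53° +18° = -35°
crank pin P = (r cos θ, r sin θ) = (9.829825, -6.882917)
h = r sin θ − e = -6.882917 − 10 = -16.882917
x = r cos θ + √(L² − h²) = 9.829825 + √(42436.0 − 285.0329) = 9.829825 + 205.307007 = 215.136831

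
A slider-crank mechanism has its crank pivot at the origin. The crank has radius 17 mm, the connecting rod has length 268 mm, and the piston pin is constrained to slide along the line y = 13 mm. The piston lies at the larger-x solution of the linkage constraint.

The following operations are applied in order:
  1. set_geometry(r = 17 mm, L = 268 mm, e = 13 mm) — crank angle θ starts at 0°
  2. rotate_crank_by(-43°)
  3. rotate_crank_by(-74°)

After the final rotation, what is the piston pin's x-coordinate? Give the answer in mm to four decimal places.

258.8000

set_geometry: r = 17 mm, L = 268 mm, e = 13 mm; θ ← 0°
rotate_crank_by(-43°): θ ← 0° -43° = -43°
rotate_crank_by(-74°): θ ← -43° -74° = -117°
crank pin P = (r cos θ, r sin θ) = (-7.717838, -15.147111)
h = r sin θ − e = -15.147111 − 13 = -28.147111
x = r cos θ + √(L² − h²) = -7.717838 + √(71824.0 − 792.2599) = -7.717838 + 266.517805 = 258.799966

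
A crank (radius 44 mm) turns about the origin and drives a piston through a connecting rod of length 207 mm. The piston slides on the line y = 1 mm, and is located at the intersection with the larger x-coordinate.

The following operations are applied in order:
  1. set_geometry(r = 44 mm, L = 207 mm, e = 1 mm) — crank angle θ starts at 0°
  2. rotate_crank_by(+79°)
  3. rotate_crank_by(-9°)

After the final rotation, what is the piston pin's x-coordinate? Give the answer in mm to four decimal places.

set_geometry: r = 44 mm, L = 207 mm, e = 1 mm; θ ← 0°
rotate_crank_by(+79°): θ ← 0° +79° = 79°
rotate_crank_by(-9°): θ ← 79° -9° = 70°
crank pin P = (r cos θ, r sin θ) = (15.048886, 41.346475)
h = r sin θ − e = 41.346475 − 1 = 40.346475
x = r cos θ + √(L² − h²) = 15.048886 + √(42849.0 − 1627.8381) = 15.048886 + 203.029953 = 218.078840

218.0788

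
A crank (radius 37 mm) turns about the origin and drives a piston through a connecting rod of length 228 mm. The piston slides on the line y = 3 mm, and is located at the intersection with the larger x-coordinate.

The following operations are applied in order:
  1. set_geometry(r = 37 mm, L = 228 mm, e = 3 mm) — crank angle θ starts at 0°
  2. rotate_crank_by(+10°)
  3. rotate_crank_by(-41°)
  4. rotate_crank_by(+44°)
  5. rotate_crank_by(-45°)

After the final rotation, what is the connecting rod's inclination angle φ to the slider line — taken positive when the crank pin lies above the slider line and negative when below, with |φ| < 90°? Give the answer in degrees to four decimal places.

set_geometry: r = 37 mm, L = 228 mm, e = 3 mm; θ ← 0°
rotate_crank_by(+10°): θ ← 0° +10° = 10°
rotate_crank_by(-41°): θ ← 10° -41° = -31°
rotate_crank_by(+44°): θ ← -31° +44° = 13°
rotate_crank_by(-45°): θ ← 13° -45° = -32°
crank pin P = (r cos θ, r sin θ) = (31.377780, -19.607013)
h = r sin θ − e = -19.607013 − 3 = -22.607013
sin φ = h / L = -22.607013 / 228 = -0.09915356
φ = arcsin(-0.09915356) = -5.690431°

-5.6904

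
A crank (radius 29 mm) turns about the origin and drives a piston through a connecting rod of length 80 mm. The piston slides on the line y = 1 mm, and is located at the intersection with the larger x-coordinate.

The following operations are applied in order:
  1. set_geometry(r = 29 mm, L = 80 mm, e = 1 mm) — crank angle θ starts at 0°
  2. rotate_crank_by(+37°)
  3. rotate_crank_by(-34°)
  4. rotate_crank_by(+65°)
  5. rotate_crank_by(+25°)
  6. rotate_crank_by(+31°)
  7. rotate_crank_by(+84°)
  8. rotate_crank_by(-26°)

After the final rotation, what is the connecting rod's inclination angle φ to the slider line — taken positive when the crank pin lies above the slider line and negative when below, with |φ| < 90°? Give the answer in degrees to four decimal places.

-1.4412

set_geometry: r = 29 mm, L = 80 mm, e = 1 mm; θ ← 0°
rotate_crank_by(+37°): θ ← 0° +37° = 37°
rotate_crank_by(-34°): θ ← 37° -34° = 3°
rotate_crank_by(+65°): θ ← 3° +65° = 68°
rotate_crank_by(+25°): θ ← 68° +25° = 93°
rotate_crank_by(+31°): θ ← 93° +31° = 124°
rotate_crank_by(+84°): θ ← 124° +84° = 208°
rotate_crank_by(-26°): θ ← 208° -26° = 182°
crank pin P = (r cos θ, r sin θ) = (-28.982334, -1.012085)
h = r sin θ − e = -1.012085 − 1 = -2.012085
sin φ = h / L = -2.012085 / 80 = -0.02515107
φ = arcsin(-0.02515107) = -1.441202°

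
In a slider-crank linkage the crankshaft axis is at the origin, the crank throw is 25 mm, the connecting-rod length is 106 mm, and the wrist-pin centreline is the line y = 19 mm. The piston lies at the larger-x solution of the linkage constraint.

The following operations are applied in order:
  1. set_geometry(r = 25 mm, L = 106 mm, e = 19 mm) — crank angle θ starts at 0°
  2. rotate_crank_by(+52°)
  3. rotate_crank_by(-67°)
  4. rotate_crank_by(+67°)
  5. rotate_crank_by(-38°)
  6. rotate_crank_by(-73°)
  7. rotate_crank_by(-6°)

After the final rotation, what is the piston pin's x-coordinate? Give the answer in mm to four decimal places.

108.0367

set_geometry: r = 25 mm, L = 106 mm, e = 19 mm; θ ← 0°
rotate_crank_by(+52°): θ ← 0° +52° = 52°
rotate_crank_by(-67°): θ ← 52° -67° = -15°
rotate_crank_by(+67°): θ ← -15° +67° = 52°
rotate_crank_by(-38°): θ ← 52° -38° = 14°
rotate_crank_by(-73°): θ ← 14° -73° = -59°
rotate_crank_by(-6°): θ ← -59° -6° = -65°
crank pin P = (r cos θ, r sin θ) = (10.565457, -22.657695)
h = r sin θ − e = -22.657695 − 19 = -41.657695
x = r cos θ + √(L² − h²) = 10.565457 + √(11236.0 − 1735.3635) = 10.565457 + 97.471208 = 108.036665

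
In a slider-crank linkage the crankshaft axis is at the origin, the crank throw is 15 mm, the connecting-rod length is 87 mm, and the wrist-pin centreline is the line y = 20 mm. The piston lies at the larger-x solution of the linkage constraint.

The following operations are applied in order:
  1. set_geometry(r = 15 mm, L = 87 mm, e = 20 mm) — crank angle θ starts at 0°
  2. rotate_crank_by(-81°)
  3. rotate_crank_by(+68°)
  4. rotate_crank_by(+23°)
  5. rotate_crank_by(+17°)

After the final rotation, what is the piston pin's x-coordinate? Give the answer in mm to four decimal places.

99.3594

set_geometry: r = 15 mm, L = 87 mm, e = 20 mm; θ ← 0°
rotate_crank_by(-81°): θ ← 0° -81° = -81°
rotate_crank_by(+68°): θ ← -81° +68° = -13°
rotate_crank_by(+23°): θ ← -13° +23° = 10°
rotate_crank_by(+17°): θ ← 10° +17° = 27°
crank pin P = (r cos θ, r sin θ) = (13.365098, 6.809857)
h = r sin θ − e = 6.809857 − 20 = -13.190143
x = r cos θ + √(L² − h²) = 13.365098 + √(7569.0 − 173.9799) = 13.365098 + 85.994303 = 99.359401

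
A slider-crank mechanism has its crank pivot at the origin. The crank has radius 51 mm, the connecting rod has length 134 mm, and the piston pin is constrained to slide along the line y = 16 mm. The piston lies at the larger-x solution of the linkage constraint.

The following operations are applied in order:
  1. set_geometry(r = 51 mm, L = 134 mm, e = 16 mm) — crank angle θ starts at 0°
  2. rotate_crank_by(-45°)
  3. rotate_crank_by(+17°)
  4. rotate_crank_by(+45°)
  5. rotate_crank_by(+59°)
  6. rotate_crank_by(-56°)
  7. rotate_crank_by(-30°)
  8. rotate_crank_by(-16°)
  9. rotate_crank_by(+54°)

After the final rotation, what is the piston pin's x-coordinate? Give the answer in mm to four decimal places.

set_geometry: r = 51 mm, L = 134 mm, e = 16 mm; θ ← 0°
rotate_crank_by(-45°): θ ← 0° -45° = -45°
rotate_crank_by(+17°): θ ← -45° +17° = -28°
rotate_crank_by(+45°): θ ← -28° +45° = 17°
rotate_crank_by(+59°): θ ← 17° +59° = 76°
rotate_crank_by(-56°): θ ← 76° -56° = 20°
rotate_crank_by(-30°): θ ← 20° -30° = -10°
rotate_crank_by(-16°): θ ← -10° -16° = -26°
rotate_crank_by(+54°): θ ← -26° +54° = 28°
crank pin P = (r cos θ, r sin θ) = (45.030327, 23.943050)
h = r sin θ − e = 23.943050 − 16 = 7.943050
x = r cos θ + √(L² − h²) = 45.030327 + √(17956.0 − 63.0920) = 45.030327 + 133.764375 = 178.794702

178.7947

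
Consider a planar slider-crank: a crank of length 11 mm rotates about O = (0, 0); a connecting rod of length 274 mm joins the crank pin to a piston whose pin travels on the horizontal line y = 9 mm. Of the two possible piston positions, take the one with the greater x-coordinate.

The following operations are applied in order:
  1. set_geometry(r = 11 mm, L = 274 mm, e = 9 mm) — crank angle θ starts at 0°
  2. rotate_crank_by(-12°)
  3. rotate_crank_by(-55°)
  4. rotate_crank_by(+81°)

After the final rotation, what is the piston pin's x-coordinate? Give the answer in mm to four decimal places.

set_geometry: r = 11 mm, L = 274 mm, e = 9 mm; θ ← 0°
rotate_crank_by(-12°): θ ← 0° -12° = -12°
rotate_crank_by(-55°): θ ← -12° -55° = -67°
rotate_crank_by(+81°): θ ← -67° +81° = 14°
crank pin P = (r cos θ, r sin θ) = (10.673253, 2.661141)
h = r sin θ − e = 2.661141 − 9 = -6.338859
x = r cos θ + √(L² − h²) = 10.673253 + √(75076.0 − 40.1811) = 10.673253 + 273.926667 = 284.599920

284.5999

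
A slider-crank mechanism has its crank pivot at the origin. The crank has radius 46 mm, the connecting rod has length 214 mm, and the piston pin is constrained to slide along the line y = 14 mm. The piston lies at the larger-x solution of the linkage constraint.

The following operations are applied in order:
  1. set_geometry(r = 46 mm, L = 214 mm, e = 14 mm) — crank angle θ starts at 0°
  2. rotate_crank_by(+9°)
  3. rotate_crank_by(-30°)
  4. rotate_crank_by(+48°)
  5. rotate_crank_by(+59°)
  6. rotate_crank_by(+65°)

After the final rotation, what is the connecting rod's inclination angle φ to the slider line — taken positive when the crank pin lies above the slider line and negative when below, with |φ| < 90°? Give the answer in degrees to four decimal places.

2.2231

set_geometry: r = 46 mm, L = 214 mm, e = 14 mm; θ ← 0°
rotate_crank_by(+9°): θ ← 0° +9° = 9°
rotate_crank_by(-30°): θ ← 9° -30° = -21°
rotate_crank_by(+48°): θ ← -21° +48° = 27°
rotate_crank_by(+59°): θ ← 27° +59° = 86°
rotate_crank_by(+65°): θ ← 86° +65° = 151°
crank pin P = (r cos θ, r sin θ) = (-40.232507, 22.301243)
h = r sin θ − e = 22.301243 − 14 = 8.301243
sin φ = h / L = 8.301243 / 214 = 0.03879085
φ = arcsin(0.03879085) = 2.223110°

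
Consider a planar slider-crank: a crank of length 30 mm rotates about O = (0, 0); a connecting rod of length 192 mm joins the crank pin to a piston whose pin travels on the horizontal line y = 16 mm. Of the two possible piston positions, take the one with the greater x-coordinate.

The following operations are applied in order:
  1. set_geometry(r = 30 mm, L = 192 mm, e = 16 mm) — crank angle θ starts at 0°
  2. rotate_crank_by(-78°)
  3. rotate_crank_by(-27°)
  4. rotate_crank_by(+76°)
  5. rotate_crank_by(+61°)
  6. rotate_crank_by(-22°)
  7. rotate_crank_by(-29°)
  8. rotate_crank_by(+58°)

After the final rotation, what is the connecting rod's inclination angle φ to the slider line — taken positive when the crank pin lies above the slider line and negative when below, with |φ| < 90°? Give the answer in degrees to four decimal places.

0.8594

set_geometry: r = 30 mm, L = 192 mm, e = 16 mm; θ ← 0°
rotate_crank_by(-78°): θ ← 0° -78° = -78°
rotate_crank_by(-27°): θ ← -78° -27° = -105°
rotate_crank_by(+76°): θ ← -105° +76° = -29°
rotate_crank_by(+61°): θ ← -29° +61° = 32°
rotate_crank_by(-22°): θ ← 32° -22° = 10°
rotate_crank_by(-29°): θ ← 10° -29° = -19°
rotate_crank_by(+58°): θ ← -19° +58° = 39°
crank pin P = (r cos θ, r sin θ) = (23.314379, 18.879612)
h = r sin θ − e = 18.879612 − 16 = 2.879612
sin φ = h / L = 2.879612 / 192 = 0.01499798
φ = arcsin(0.01499798) = 0.859353°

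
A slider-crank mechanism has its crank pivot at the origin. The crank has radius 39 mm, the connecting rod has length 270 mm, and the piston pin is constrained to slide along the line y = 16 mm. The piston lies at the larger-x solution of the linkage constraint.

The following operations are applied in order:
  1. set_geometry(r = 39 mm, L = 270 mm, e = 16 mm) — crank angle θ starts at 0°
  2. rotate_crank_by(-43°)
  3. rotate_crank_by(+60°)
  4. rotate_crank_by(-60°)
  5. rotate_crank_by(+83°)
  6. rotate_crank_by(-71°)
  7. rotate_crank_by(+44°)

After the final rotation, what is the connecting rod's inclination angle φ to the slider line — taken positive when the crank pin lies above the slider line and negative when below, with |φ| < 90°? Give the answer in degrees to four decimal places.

-1.5338

set_geometry: r = 39 mm, L = 270 mm, e = 16 mm; θ ← 0°
rotate_crank_by(-43°): θ ← 0° -43° = -43°
rotate_crank_by(+60°): θ ← -43° +60° = 17°
rotate_crank_by(-60°): θ ← 17° -60° = -43°
rotate_crank_by(+83°): θ ← -43° +83° = 40°
rotate_crank_by(-71°): θ ← 40° -71° = -31°
rotate_crank_by(+44°): θ ← -31° +44° = 13°
crank pin P = (r cos θ, r sin θ) = (38.000433, 8.773091)
h = r sin θ − e = 8.773091 − 16 = -7.226909
sin φ = h / L = -7.226909 / 270 = -0.02676633
φ = arcsin(-0.02676633) = -1.533781°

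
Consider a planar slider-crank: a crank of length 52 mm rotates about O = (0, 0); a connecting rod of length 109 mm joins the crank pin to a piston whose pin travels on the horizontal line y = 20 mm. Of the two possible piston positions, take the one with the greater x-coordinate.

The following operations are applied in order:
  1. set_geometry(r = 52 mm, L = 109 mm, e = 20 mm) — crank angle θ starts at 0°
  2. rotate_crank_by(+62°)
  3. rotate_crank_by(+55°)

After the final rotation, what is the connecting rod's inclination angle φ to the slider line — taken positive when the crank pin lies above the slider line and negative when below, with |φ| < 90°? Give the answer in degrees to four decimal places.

13.9799

set_geometry: r = 52 mm, L = 109 mm, e = 20 mm; θ ← 0°
rotate_crank_by(+62°): θ ← 0° +62° = 62°
rotate_crank_by(+55°): θ ← 62° +55° = 117°
crank pin P = (r cos θ, r sin θ) = (-23.607506, 46.332339)
h = r sin θ − e = 46.332339 − 20 = 26.332339
sin φ = h / L = 26.332339 / 109 = 0.24158109
φ = arcsin(0.24158109) = 13.979877°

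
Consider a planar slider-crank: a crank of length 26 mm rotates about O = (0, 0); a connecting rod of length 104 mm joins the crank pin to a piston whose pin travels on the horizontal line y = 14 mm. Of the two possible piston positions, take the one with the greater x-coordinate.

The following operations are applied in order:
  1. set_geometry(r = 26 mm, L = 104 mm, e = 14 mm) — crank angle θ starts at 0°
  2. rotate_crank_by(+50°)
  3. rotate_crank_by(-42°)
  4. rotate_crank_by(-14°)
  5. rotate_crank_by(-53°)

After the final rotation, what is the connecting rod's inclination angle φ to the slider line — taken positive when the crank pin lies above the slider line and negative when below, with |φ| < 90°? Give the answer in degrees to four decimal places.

-20.4205

set_geometry: r = 26 mm, L = 104 mm, e = 14 mm; θ ← 0°
rotate_crank_by(+50°): θ ← 0° +50° = 50°
rotate_crank_by(-42°): θ ← 50° -42° = 8°
rotate_crank_by(-14°): θ ← 8° -14° = -6°
rotate_crank_by(-53°): θ ← -6° -53° = -59°
crank pin P = (r cos θ, r sin θ) = (13.390990, -22.286350)
h = r sin θ − e = -22.286350 − 14 = -36.286350
sin φ = h / L = -36.286350 / 104 = -0.34890721
φ = arcsin(-0.34890721) = -20.420490°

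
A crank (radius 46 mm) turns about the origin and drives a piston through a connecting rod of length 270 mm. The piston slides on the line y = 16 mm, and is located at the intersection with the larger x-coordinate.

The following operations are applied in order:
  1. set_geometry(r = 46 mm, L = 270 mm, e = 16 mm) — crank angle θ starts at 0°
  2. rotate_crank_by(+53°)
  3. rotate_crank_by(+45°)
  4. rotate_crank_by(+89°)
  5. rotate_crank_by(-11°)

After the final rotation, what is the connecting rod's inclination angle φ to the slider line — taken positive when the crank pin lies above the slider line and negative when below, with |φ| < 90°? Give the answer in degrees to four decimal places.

set_geometry: r = 46 mm, L = 270 mm, e = 16 mm; θ ← 0°
rotate_crank_by(+53°): θ ← 0° +53° = 53°
rotate_crank_by(+45°): θ ← 53° +45° = 98°
rotate_crank_by(+89°): θ ← 98° +89° = 187°
rotate_crank_by(-11°): θ ← 187° -11° = 176°
crank pin P = (r cos θ, r sin θ) = (-45.887946, 3.208798)
h = r sin θ − e = 3.208798 − 16 = -12.791202
sin φ = h / L = -12.791202 / 270 = -0.04737482
φ = arcsin(-0.04737482) = -2.715394°

-2.7154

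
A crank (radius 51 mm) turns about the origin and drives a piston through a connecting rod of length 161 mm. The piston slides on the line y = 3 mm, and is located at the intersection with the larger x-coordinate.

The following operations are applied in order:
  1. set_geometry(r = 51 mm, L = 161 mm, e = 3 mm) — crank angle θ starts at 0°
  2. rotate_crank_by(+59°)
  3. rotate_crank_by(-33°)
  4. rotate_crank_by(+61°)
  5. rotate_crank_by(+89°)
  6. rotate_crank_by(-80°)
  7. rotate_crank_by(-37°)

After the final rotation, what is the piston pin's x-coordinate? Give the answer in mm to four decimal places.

182.0336

set_geometry: r = 51 mm, L = 161 mm, e = 3 mm; θ ← 0°
rotate_crank_by(+59°): θ ← 0° +59° = 59°
rotate_crank_by(-33°): θ ← 59° -33° = 26°
rotate_crank_by(+61°): θ ← 26° +61° = 87°
rotate_crank_by(+89°): θ ← 87° +89° = 176°
rotate_crank_by(-80°): θ ← 176° -80° = 96°
rotate_crank_by(-37°): θ ← 96° -37° = 59°
crank pin P = (r cos θ, r sin θ) = (26.266942, 43.715532)
h = r sin θ − e = 43.715532 − 3 = 40.715532
x = r cos θ + √(L² − h²) = 26.266942 + √(25921.0 − 1657.7546) = 26.266942 + 155.766638 = 182.033580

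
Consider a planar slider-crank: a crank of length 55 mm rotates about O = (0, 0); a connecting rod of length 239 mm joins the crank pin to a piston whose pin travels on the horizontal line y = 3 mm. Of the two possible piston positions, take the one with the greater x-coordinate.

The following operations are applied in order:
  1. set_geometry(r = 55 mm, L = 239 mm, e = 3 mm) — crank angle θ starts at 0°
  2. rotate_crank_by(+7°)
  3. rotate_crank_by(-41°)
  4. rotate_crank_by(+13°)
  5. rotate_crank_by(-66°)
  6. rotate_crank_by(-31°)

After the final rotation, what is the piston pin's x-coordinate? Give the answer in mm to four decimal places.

207.5508

set_geometry: r = 55 mm, L = 239 mm, e = 3 mm; θ ← 0°
rotate_crank_by(+7°): θ ← 0° +7° = 7°
rotate_crank_by(-41°): θ ← 7° -41° = -34°
rotate_crank_by(+13°): θ ← -34° +13° = -21°
rotate_crank_by(-66°): θ ← -21° -66° = -87°
rotate_crank_by(-31°): θ ← -87° -31° = -118°
crank pin P = (r cos θ, r sin θ) = (-25.820936, -48.562118)
h = r sin θ − e = -48.562118 − 3 = -51.562118
x = r cos θ + √(L² − h²) = -25.820936 + √(57121.0 − 2658.6520) = -25.820936 + 233.371695 = 207.550759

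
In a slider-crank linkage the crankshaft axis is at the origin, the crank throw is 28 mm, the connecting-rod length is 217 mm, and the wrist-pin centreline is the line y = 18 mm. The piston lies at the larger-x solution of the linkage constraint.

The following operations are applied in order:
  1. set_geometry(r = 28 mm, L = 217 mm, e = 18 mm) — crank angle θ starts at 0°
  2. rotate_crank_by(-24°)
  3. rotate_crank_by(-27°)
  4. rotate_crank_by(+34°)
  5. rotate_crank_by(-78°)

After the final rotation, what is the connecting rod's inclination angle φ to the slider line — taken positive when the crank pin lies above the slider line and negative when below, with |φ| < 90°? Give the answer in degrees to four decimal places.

-12.2097

set_geometry: r = 28 mm, L = 217 mm, e = 18 mm; θ ← 0°
rotate_crank_by(-24°): θ ← 0° -24° = -24°
rotate_crank_by(-27°): θ ← -24° -27° = -51°
rotate_crank_by(+34°): θ ← -51° +34° = -17°
rotate_crank_by(-78°): θ ← -17° -78° = -95°
crank pin P = (r cos θ, r sin θ) = (-2.440361, -27.893452)
h = r sin θ − e = -27.893452 − 18 = -45.893452
sin φ = h / L = -45.893452 / 217 = -0.21149056
φ = arcsin(-0.21149056) = -12.209717°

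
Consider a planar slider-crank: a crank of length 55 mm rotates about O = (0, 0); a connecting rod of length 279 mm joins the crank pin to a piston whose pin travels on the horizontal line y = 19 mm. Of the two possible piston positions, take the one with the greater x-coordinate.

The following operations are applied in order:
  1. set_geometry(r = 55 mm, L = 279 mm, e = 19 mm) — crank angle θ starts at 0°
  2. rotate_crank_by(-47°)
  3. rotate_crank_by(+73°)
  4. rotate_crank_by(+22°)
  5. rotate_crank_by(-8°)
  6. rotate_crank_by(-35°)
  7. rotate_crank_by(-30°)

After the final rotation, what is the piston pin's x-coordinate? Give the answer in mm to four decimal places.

set_geometry: r = 55 mm, L = 279 mm, e = 19 mm; θ ← 0°
rotate_crank_by(-47°): θ ← 0° -47° = -47°
rotate_crank_by(+73°): θ ← -47° +73° = 26°
rotate_crank_by(+22°): θ ← 26° +22° = 48°
rotate_crank_by(-8°): θ ← 48° -8° = 40°
rotate_crank_by(-35°): θ ← 40° -35° = 5°
rotate_crank_by(-30°): θ ← 5° -30° = -25°
crank pin P = (r cos θ, r sin θ) = (49.846928, -23.244004)
h = r sin θ − e = -23.244004 − 19 = -42.244004
x = r cos θ + √(L² − h²) = 49.846928 + √(77841.0 − 1784.5559) = 49.846928 + 275.783328 = 325.630256

325.6303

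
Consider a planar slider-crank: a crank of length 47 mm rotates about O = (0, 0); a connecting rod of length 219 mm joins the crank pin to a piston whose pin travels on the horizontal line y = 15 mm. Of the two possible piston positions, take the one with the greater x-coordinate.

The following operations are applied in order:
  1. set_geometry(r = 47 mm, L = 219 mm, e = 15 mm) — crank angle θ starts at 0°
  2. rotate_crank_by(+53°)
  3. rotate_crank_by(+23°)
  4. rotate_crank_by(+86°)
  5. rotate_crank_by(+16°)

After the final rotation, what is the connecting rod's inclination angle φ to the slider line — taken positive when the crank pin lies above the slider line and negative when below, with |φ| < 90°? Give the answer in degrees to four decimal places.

set_geometry: r = 47 mm, L = 219 mm, e = 15 mm; θ ← 0°
rotate_crank_by(+53°): θ ← 0° +53° = 53°
rotate_crank_by(+23°): θ ← 53° +23° = 76°
rotate_crank_by(+86°): θ ← 76° +86° = 162°
rotate_crank_by(+16°): θ ← 162° +16° = 178°
crank pin P = (r cos θ, r sin θ) = (-46.971369, 1.640276)
h = r sin θ − e = 1.640276 − 15 = -13.359724
sin φ = h / L = -13.359724 / 219 = -0.06100330
φ = arcsin(-0.06100330) = -3.497403°

-3.4974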